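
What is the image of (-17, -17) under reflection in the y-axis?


Reflection across y-axis: (x, y) -> (-x, y)
(-17, -17) -> (17, -17)

(17, -17)


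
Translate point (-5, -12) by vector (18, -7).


Translation: (x+dx, y+dy) = (-5+18, -12+-7) = (13, -19)

(13, -19)


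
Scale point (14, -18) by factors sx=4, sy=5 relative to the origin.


Scaling: (x*sx, y*sy) = (14*4, -18*5) = (56, -90)

(56, -90)


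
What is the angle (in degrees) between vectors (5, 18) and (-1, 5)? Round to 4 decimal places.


dot = 5*-1 + 18*5 = 85
|u| = 18.6815, |v| = 5.099
cos(angle) = 0.8923
angle = 26.834 degrees

26.834 degrees


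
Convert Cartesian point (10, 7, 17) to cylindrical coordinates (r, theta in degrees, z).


r = sqrt(10^2 + 7^2) = 12.2066
theta = atan2(7, 10) = 34.992 deg
z = 17

r = 12.2066, theta = 34.992 deg, z = 17


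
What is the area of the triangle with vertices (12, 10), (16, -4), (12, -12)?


Area = |x1(y2-y3) + x2(y3-y1) + x3(y1-y2)| / 2
= |12*(-4--12) + 16*(-12-10) + 12*(10--4)| / 2
= 44

44


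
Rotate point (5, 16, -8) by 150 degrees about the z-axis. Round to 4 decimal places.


x' = 5*cos(150) - 16*sin(150) = -12.3301
y' = 5*sin(150) + 16*cos(150) = -11.3564
z' = -8

(-12.3301, -11.3564, -8)


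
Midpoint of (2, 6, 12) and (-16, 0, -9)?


Midpoint = ((2+-16)/2, (6+0)/2, (12+-9)/2) = (-7, 3, 1.5)

(-7, 3, 1.5)


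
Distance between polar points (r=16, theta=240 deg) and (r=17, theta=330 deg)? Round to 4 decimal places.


d = sqrt(r1^2 + r2^2 - 2*r1*r2*cos(t2-t1))
d = sqrt(16^2 + 17^2 - 2*16*17*cos(330-240)) = 23.3452

23.3452


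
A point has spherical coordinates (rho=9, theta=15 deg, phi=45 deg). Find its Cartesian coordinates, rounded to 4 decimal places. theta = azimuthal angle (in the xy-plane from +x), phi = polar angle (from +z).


x = 9 * sin(45) * cos(15) = 6.1471
y = 9 * sin(45) * sin(15) = 1.6471
z = 9 * cos(45) = 6.364

(6.1471, 1.6471, 6.364)


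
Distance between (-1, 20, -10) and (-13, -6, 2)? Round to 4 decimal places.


d = sqrt((-13--1)^2 + (-6-20)^2 + (2--10)^2) = 31.0483

31.0483


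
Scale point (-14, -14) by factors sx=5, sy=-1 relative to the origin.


Scaling: (x*sx, y*sy) = (-14*5, -14*-1) = (-70, 14)

(-70, 14)


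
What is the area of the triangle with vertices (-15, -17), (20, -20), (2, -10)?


Area = |x1(y2-y3) + x2(y3-y1) + x3(y1-y2)| / 2
= |-15*(-20--10) + 20*(-10--17) + 2*(-17--20)| / 2
= 148

148


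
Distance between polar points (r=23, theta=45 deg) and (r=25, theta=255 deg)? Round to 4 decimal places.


d = sqrt(r1^2 + r2^2 - 2*r1*r2*cos(t2-t1))
d = sqrt(23^2 + 25^2 - 2*23*25*cos(255-45)) = 46.3673

46.3673


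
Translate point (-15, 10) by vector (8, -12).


Translation: (x+dx, y+dy) = (-15+8, 10+-12) = (-7, -2)

(-7, -2)


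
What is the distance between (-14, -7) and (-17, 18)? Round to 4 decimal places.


d = sqrt((-17--14)^2 + (18--7)^2) = 25.1794

25.1794


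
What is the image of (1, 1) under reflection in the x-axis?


Reflection across x-axis: (x, y) -> (x, -y)
(1, 1) -> (1, -1)

(1, -1)


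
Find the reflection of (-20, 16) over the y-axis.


Reflection across y-axis: (x, y) -> (-x, y)
(-20, 16) -> (20, 16)

(20, 16)


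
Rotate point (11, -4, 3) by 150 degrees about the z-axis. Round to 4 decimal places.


x' = 11*cos(150) - -4*sin(150) = -7.5263
y' = 11*sin(150) + -4*cos(150) = 8.9641
z' = 3

(-7.5263, 8.9641, 3)


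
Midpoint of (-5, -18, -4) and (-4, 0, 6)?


Midpoint = ((-5+-4)/2, (-18+0)/2, (-4+6)/2) = (-4.5, -9, 1)

(-4.5, -9, 1)


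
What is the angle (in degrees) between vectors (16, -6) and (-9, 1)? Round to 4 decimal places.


dot = 16*-9 + -6*1 = -150
|u| = 17.088, |v| = 9.0554
cos(angle) = -0.9694
angle = 165.7841 degrees

165.7841 degrees


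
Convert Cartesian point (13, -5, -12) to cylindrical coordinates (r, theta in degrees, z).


r = sqrt(13^2 + (-5)^2) = 13.9284
theta = atan2(-5, 13) = 338.9625 deg
z = -12

r = 13.9284, theta = 338.9625 deg, z = -12


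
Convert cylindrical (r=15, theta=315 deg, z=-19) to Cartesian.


x = 15 * cos(315) = 10.6066
y = 15 * sin(315) = -10.6066
z = -19

(10.6066, -10.6066, -19)


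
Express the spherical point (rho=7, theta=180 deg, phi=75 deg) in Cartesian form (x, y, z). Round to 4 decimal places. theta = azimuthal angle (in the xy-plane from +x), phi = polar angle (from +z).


x = 7 * sin(75) * cos(180) = -6.7615
y = 7 * sin(75) * sin(180) = 0
z = 7 * cos(75) = 1.8117

(-6.7615, 0, 1.8117)


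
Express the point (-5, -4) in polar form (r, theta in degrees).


r = sqrt((-5)^2 + (-4)^2) = 6.4031
theta = atan2(-4, -5) = 218.6598 degrees

r = 6.4031, theta = 218.6598 degrees


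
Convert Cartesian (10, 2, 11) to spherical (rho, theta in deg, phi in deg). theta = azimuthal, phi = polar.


rho = sqrt(10^2 + 2^2 + 11^2) = 15
theta = atan2(2, 10) = 11.3099 deg
phi = acos(11/15) = 42.8334 deg

rho = 15, theta = 11.3099 deg, phi = 42.8334 deg


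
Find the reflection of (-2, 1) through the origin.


Reflection through origin: (x, y) -> (-x, -y)
(-2, 1) -> (2, -1)

(2, -1)


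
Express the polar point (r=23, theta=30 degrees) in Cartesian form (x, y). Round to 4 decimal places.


x = 23 * cos(30) = 19.9186
y = 23 * sin(30) = 11.5

(19.9186, 11.5)


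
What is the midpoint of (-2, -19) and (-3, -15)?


Midpoint = ((-2+-3)/2, (-19+-15)/2) = (-2.5, -17)

(-2.5, -17)


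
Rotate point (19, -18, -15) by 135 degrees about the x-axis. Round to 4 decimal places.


x' = 19
y' = -18*cos(135) - -15*sin(135) = 23.3345
z' = -18*sin(135) + -15*cos(135) = -2.1213

(19, 23.3345, -2.1213)


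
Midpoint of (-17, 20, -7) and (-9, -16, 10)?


Midpoint = ((-17+-9)/2, (20+-16)/2, (-7+10)/2) = (-13, 2, 1.5)

(-13, 2, 1.5)


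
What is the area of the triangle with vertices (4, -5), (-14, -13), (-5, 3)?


Area = |x1(y2-y3) + x2(y3-y1) + x3(y1-y2)| / 2
= |4*(-13-3) + -14*(3--5) + -5*(-5--13)| / 2
= 108

108


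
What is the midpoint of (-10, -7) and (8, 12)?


Midpoint = ((-10+8)/2, (-7+12)/2) = (-1, 2.5)

(-1, 2.5)


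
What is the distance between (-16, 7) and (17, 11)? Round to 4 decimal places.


d = sqrt((17--16)^2 + (11-7)^2) = 33.2415

33.2415


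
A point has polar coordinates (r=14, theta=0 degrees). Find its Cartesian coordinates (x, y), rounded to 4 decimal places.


x = 14 * cos(0) = 14
y = 14 * sin(0) = 0

(14, 0)


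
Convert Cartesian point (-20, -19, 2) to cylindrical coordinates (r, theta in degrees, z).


r = sqrt((-20)^2 + (-19)^2) = 27.5862
theta = atan2(-19, -20) = 223.5312 deg
z = 2

r = 27.5862, theta = 223.5312 deg, z = 2


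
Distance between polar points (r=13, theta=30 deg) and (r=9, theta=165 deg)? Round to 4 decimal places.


d = sqrt(r1^2 + r2^2 - 2*r1*r2*cos(t2-t1))
d = sqrt(13^2 + 9^2 - 2*13*9*cos(165-30)) = 20.3829

20.3829


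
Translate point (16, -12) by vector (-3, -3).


Translation: (x+dx, y+dy) = (16+-3, -12+-3) = (13, -15)

(13, -15)


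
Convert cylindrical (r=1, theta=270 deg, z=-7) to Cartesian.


x = 1 * cos(270) = 0
y = 1 * sin(270) = -1
z = -7

(0, -1, -7)


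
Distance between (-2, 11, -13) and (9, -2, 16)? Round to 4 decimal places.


d = sqrt((9--2)^2 + (-2-11)^2 + (16--13)^2) = 33.6303

33.6303


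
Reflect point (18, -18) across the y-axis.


Reflection across y-axis: (x, y) -> (-x, y)
(18, -18) -> (-18, -18)

(-18, -18)


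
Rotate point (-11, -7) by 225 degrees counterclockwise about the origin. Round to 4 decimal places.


x' = -11*cos(225) - -7*sin(225) = 2.8284
y' = -11*sin(225) + -7*cos(225) = 12.7279

(2.8284, 12.7279)


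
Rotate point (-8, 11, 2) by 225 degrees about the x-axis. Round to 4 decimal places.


x' = -8
y' = 11*cos(225) - 2*sin(225) = -6.364
z' = 11*sin(225) + 2*cos(225) = -9.1924

(-8, -6.364, -9.1924)


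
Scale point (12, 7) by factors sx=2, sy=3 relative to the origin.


Scaling: (x*sx, y*sy) = (12*2, 7*3) = (24, 21)

(24, 21)


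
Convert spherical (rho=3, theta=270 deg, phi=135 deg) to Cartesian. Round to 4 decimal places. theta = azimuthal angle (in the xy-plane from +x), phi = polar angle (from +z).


x = 3 * sin(135) * cos(270) = 0
y = 3 * sin(135) * sin(270) = -2.1213
z = 3 * cos(135) = -2.1213

(0, -2.1213, -2.1213)


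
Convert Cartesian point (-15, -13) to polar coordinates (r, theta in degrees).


r = sqrt((-15)^2 + (-13)^2) = 19.8494
theta = atan2(-13, -15) = 220.9144 degrees

r = 19.8494, theta = 220.9144 degrees


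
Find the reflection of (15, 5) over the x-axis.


Reflection across x-axis: (x, y) -> (x, -y)
(15, 5) -> (15, -5)

(15, -5)


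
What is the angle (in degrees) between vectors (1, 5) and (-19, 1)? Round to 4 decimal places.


dot = 1*-19 + 5*1 = -14
|u| = 5.099, |v| = 19.0263
cos(angle) = -0.1443
angle = 98.2971 degrees

98.2971 degrees


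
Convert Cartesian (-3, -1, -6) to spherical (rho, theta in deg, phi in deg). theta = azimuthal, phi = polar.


rho = sqrt((-3)^2 + (-1)^2 + (-6)^2) = 6.7823
theta = atan2(-1, -3) = 198.4349 deg
phi = acos(-6/6.7823) = 152.2087 deg

rho = 6.7823, theta = 198.4349 deg, phi = 152.2087 deg


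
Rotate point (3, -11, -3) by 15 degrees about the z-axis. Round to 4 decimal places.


x' = 3*cos(15) - -11*sin(15) = 5.7448
y' = 3*sin(15) + -11*cos(15) = -9.8487
z' = -3

(5.7448, -9.8487, -3)


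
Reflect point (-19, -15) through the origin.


Reflection through origin: (x, y) -> (-x, -y)
(-19, -15) -> (19, 15)

(19, 15)


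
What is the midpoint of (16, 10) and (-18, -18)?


Midpoint = ((16+-18)/2, (10+-18)/2) = (-1, -4)

(-1, -4)


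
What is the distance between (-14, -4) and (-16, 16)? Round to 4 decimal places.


d = sqrt((-16--14)^2 + (16--4)^2) = 20.0998

20.0998


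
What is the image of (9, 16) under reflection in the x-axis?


Reflection across x-axis: (x, y) -> (x, -y)
(9, 16) -> (9, -16)

(9, -16)


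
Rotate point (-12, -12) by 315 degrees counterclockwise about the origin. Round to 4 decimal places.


x' = -12*cos(315) - -12*sin(315) = -16.9706
y' = -12*sin(315) + -12*cos(315) = 0

(-16.9706, 0)


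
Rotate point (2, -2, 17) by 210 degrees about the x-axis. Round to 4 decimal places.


x' = 2
y' = -2*cos(210) - 17*sin(210) = 10.2321
z' = -2*sin(210) + 17*cos(210) = -13.7224

(2, 10.2321, -13.7224)


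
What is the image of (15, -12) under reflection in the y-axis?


Reflection across y-axis: (x, y) -> (-x, y)
(15, -12) -> (-15, -12)

(-15, -12)


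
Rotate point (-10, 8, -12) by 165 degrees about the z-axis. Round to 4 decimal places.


x' = -10*cos(165) - 8*sin(165) = 7.5887
y' = -10*sin(165) + 8*cos(165) = -10.3156
z' = -12

(7.5887, -10.3156, -12)


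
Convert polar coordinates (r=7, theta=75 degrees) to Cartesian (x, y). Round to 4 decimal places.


x = 7 * cos(75) = 1.8117
y = 7 * sin(75) = 6.7615

(1.8117, 6.7615)


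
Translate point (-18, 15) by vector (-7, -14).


Translation: (x+dx, y+dy) = (-18+-7, 15+-14) = (-25, 1)

(-25, 1)


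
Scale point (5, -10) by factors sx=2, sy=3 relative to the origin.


Scaling: (x*sx, y*sy) = (5*2, -10*3) = (10, -30)

(10, -30)


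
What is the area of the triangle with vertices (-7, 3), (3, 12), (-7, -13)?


Area = |x1(y2-y3) + x2(y3-y1) + x3(y1-y2)| / 2
= |-7*(12--13) + 3*(-13-3) + -7*(3-12)| / 2
= 80

80


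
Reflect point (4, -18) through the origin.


Reflection through origin: (x, y) -> (-x, -y)
(4, -18) -> (-4, 18)

(-4, 18)


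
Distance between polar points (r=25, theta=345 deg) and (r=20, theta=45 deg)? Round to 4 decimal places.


d = sqrt(r1^2 + r2^2 - 2*r1*r2*cos(t2-t1))
d = sqrt(25^2 + 20^2 - 2*25*20*cos(45-345)) = 22.9129

22.9129


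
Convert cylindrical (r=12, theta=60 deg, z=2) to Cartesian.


x = 12 * cos(60) = 6
y = 12 * sin(60) = 10.3923
z = 2

(6, 10.3923, 2)


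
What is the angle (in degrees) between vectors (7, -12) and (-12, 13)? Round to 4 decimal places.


dot = 7*-12 + -12*13 = -240
|u| = 13.8924, |v| = 17.6918
cos(angle) = -0.9765
angle = 167.547 degrees

167.547 degrees


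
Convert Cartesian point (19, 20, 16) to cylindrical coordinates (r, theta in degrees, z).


r = sqrt(19^2 + 20^2) = 27.5862
theta = atan2(20, 19) = 46.4688 deg
z = 16

r = 27.5862, theta = 46.4688 deg, z = 16


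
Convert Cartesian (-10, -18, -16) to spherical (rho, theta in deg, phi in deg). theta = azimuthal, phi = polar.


rho = sqrt((-10)^2 + (-18)^2 + (-16)^2) = 26.0768
theta = atan2(-18, -10) = 240.9454 deg
phi = acos(-16/26.0768) = 127.8482 deg

rho = 26.0768, theta = 240.9454 deg, phi = 127.8482 deg


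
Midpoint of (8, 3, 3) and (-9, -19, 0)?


Midpoint = ((8+-9)/2, (3+-19)/2, (3+0)/2) = (-0.5, -8, 1.5)

(-0.5, -8, 1.5)


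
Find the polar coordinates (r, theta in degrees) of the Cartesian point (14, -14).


r = sqrt(14^2 + (-14)^2) = 19.799
theta = atan2(-14, 14) = 315 degrees

r = 19.799, theta = 315 degrees


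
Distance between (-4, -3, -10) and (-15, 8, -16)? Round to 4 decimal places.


d = sqrt((-15--4)^2 + (8--3)^2 + (-16--10)^2) = 16.6733

16.6733


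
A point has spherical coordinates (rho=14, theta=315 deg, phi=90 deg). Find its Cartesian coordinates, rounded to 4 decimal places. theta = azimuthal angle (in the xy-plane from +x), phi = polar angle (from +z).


x = 14 * sin(90) * cos(315) = 9.8995
y = 14 * sin(90) * sin(315) = -9.8995
z = 14 * cos(90) = 0

(9.8995, -9.8995, 0)


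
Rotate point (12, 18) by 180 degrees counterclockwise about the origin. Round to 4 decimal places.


x' = 12*cos(180) - 18*sin(180) = -12
y' = 12*sin(180) + 18*cos(180) = -18

(-12, -18)


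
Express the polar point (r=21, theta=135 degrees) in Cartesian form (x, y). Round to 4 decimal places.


x = 21 * cos(135) = -14.8492
y = 21 * sin(135) = 14.8492

(-14.8492, 14.8492)


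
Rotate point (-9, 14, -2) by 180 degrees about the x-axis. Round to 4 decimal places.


x' = -9
y' = 14*cos(180) - -2*sin(180) = -14
z' = 14*sin(180) + -2*cos(180) = 2

(-9, -14, 2)


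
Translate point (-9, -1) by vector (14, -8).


Translation: (x+dx, y+dy) = (-9+14, -1+-8) = (5, -9)

(5, -9)


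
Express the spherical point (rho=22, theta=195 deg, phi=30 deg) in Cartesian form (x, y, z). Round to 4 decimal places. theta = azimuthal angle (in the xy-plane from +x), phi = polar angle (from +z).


x = 22 * sin(30) * cos(195) = -10.6252
y = 22 * sin(30) * sin(195) = -2.847
z = 22 * cos(30) = 19.0526

(-10.6252, -2.847, 19.0526)


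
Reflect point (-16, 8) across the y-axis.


Reflection across y-axis: (x, y) -> (-x, y)
(-16, 8) -> (16, 8)

(16, 8)


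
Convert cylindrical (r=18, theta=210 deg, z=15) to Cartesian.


x = 18 * cos(210) = -15.5885
y = 18 * sin(210) = -9
z = 15

(-15.5885, -9, 15)


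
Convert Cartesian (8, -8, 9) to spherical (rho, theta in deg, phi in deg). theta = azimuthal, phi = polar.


rho = sqrt(8^2 + (-8)^2 + 9^2) = 14.4568
theta = atan2(-8, 8) = 315 deg
phi = acos(9/14.4568) = 51.4979 deg

rho = 14.4568, theta = 315 deg, phi = 51.4979 deg


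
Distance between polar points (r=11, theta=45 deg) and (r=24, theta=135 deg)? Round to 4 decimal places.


d = sqrt(r1^2 + r2^2 - 2*r1*r2*cos(t2-t1))
d = sqrt(11^2 + 24^2 - 2*11*24*cos(135-45)) = 26.4008

26.4008


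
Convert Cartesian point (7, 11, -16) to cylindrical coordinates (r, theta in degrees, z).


r = sqrt(7^2 + 11^2) = 13.0384
theta = atan2(11, 7) = 57.5288 deg
z = -16

r = 13.0384, theta = 57.5288 deg, z = -16


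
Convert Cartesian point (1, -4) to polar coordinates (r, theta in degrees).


r = sqrt(1^2 + (-4)^2) = 4.1231
theta = atan2(-4, 1) = 284.0362 degrees

r = 4.1231, theta = 284.0362 degrees


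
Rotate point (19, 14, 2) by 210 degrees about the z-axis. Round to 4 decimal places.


x' = 19*cos(210) - 14*sin(210) = -9.4545
y' = 19*sin(210) + 14*cos(210) = -21.6244
z' = 2

(-9.4545, -21.6244, 2)


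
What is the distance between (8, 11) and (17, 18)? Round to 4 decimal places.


d = sqrt((17-8)^2 + (18-11)^2) = 11.4018

11.4018


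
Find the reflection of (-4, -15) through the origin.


Reflection through origin: (x, y) -> (-x, -y)
(-4, -15) -> (4, 15)

(4, 15)


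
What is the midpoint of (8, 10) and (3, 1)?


Midpoint = ((8+3)/2, (10+1)/2) = (5.5, 5.5)

(5.5, 5.5)


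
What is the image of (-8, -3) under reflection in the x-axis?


Reflection across x-axis: (x, y) -> (x, -y)
(-8, -3) -> (-8, 3)

(-8, 3)


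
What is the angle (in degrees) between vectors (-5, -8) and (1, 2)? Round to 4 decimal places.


dot = -5*1 + -8*2 = -21
|u| = 9.434, |v| = 2.2361
cos(angle) = -0.9955
angle = 174.5597 degrees

174.5597 degrees


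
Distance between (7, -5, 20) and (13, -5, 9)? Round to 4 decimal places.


d = sqrt((13-7)^2 + (-5--5)^2 + (9-20)^2) = 12.53

12.53


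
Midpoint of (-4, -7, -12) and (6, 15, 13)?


Midpoint = ((-4+6)/2, (-7+15)/2, (-12+13)/2) = (1, 4, 0.5)

(1, 4, 0.5)


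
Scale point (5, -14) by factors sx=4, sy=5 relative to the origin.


Scaling: (x*sx, y*sy) = (5*4, -14*5) = (20, -70)

(20, -70)


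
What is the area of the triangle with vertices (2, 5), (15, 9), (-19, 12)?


Area = |x1(y2-y3) + x2(y3-y1) + x3(y1-y2)| / 2
= |2*(9-12) + 15*(12-5) + -19*(5-9)| / 2
= 87.5

87.5


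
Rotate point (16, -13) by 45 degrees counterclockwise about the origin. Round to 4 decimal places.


x' = 16*cos(45) - -13*sin(45) = 20.5061
y' = 16*sin(45) + -13*cos(45) = 2.1213

(20.5061, 2.1213)


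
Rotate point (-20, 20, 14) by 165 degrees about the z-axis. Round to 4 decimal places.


x' = -20*cos(165) - 20*sin(165) = 14.1421
y' = -20*sin(165) + 20*cos(165) = -24.4949
z' = 14

(14.1421, -24.4949, 14)


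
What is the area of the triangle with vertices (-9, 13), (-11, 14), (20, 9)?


Area = |x1(y2-y3) + x2(y3-y1) + x3(y1-y2)| / 2
= |-9*(14-9) + -11*(9-13) + 20*(13-14)| / 2
= 10.5

10.5


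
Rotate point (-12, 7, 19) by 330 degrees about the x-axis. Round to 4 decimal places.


x' = -12
y' = 7*cos(330) - 19*sin(330) = 15.5622
z' = 7*sin(330) + 19*cos(330) = 12.9545

(-12, 15.5622, 12.9545)


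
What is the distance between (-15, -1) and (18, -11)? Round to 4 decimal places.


d = sqrt((18--15)^2 + (-11--1)^2) = 34.4819

34.4819


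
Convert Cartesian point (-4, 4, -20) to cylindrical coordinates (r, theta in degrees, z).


r = sqrt((-4)^2 + 4^2) = 5.6569
theta = atan2(4, -4) = 135 deg
z = -20

r = 5.6569, theta = 135 deg, z = -20


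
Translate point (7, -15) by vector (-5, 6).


Translation: (x+dx, y+dy) = (7+-5, -15+6) = (2, -9)

(2, -9)


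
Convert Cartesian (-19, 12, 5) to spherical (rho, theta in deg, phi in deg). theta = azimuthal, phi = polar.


rho = sqrt((-19)^2 + 12^2 + 5^2) = 23.0217
theta = atan2(12, -19) = 147.7244 deg
phi = acos(5/23.0217) = 77.4562 deg

rho = 23.0217, theta = 147.7244 deg, phi = 77.4562 deg


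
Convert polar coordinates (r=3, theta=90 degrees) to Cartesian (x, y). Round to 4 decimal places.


x = 3 * cos(90) = 0
y = 3 * sin(90) = 3

(0, 3)


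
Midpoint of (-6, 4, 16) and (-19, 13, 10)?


Midpoint = ((-6+-19)/2, (4+13)/2, (16+10)/2) = (-12.5, 8.5, 13)

(-12.5, 8.5, 13)


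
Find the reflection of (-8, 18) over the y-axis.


Reflection across y-axis: (x, y) -> (-x, y)
(-8, 18) -> (8, 18)

(8, 18)


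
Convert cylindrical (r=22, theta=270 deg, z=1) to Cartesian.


x = 22 * cos(270) = 0
y = 22 * sin(270) = -22
z = 1

(0, -22, 1)


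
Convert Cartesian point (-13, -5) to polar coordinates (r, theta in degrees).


r = sqrt((-13)^2 + (-5)^2) = 13.9284
theta = atan2(-5, -13) = 201.0375 degrees

r = 13.9284, theta = 201.0375 degrees


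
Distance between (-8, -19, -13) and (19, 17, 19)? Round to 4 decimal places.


d = sqrt((19--8)^2 + (17--19)^2 + (19--13)^2) = 55.2178

55.2178


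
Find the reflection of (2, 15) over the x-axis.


Reflection across x-axis: (x, y) -> (x, -y)
(2, 15) -> (2, -15)

(2, -15)


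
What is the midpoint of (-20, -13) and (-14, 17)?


Midpoint = ((-20+-14)/2, (-13+17)/2) = (-17, 2)

(-17, 2)


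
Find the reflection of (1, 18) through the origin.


Reflection through origin: (x, y) -> (-x, -y)
(1, 18) -> (-1, -18)

(-1, -18)


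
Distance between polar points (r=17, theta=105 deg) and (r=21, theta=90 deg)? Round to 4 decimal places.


d = sqrt(r1^2 + r2^2 - 2*r1*r2*cos(t2-t1))
d = sqrt(17^2 + 21^2 - 2*17*21*cos(90-105)) = 6.3505

6.3505


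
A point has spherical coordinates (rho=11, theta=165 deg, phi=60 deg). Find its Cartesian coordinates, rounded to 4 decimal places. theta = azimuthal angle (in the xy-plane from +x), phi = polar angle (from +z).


x = 11 * sin(60) * cos(165) = -9.2017
y = 11 * sin(60) * sin(165) = 2.4656
z = 11 * cos(60) = 5.5

(-9.2017, 2.4656, 5.5)


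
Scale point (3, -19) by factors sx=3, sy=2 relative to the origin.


Scaling: (x*sx, y*sy) = (3*3, -19*2) = (9, -38)

(9, -38)


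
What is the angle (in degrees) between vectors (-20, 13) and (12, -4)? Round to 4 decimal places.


dot = -20*12 + 13*-4 = -292
|u| = 23.8537, |v| = 12.6491
cos(angle) = -0.9678
angle = 165.4111 degrees

165.4111 degrees


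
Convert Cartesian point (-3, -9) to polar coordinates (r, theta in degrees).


r = sqrt((-3)^2 + (-9)^2) = 9.4868
theta = atan2(-9, -3) = 251.5651 degrees

r = 9.4868, theta = 251.5651 degrees


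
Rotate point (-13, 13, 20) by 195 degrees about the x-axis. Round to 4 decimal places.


x' = -13
y' = 13*cos(195) - 20*sin(195) = -7.3807
z' = 13*sin(195) + 20*cos(195) = -22.6832

(-13, -7.3807, -22.6832)


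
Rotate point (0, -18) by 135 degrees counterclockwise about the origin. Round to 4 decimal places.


x' = 0*cos(135) - -18*sin(135) = 12.7279
y' = 0*sin(135) + -18*cos(135) = 12.7279

(12.7279, 12.7279)


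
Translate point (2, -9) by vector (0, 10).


Translation: (x+dx, y+dy) = (2+0, -9+10) = (2, 1)

(2, 1)


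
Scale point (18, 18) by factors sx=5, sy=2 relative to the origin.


Scaling: (x*sx, y*sy) = (18*5, 18*2) = (90, 36)

(90, 36)


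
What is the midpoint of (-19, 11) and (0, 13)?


Midpoint = ((-19+0)/2, (11+13)/2) = (-9.5, 12)

(-9.5, 12)


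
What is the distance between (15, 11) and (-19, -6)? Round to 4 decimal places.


d = sqrt((-19-15)^2 + (-6-11)^2) = 38.0132

38.0132


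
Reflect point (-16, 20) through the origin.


Reflection through origin: (x, y) -> (-x, -y)
(-16, 20) -> (16, -20)

(16, -20)


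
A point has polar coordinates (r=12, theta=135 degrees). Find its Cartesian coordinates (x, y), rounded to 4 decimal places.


x = 12 * cos(135) = -8.4853
y = 12 * sin(135) = 8.4853

(-8.4853, 8.4853)


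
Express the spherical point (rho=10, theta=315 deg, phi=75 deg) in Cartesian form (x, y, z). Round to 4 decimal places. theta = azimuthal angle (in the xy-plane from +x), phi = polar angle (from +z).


x = 10 * sin(75) * cos(315) = 6.8301
y = 10 * sin(75) * sin(315) = -6.8301
z = 10 * cos(75) = 2.5882

(6.8301, -6.8301, 2.5882)


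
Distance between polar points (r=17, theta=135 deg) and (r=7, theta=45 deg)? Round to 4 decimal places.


d = sqrt(r1^2 + r2^2 - 2*r1*r2*cos(t2-t1))
d = sqrt(17^2 + 7^2 - 2*17*7*cos(45-135)) = 18.3848

18.3848


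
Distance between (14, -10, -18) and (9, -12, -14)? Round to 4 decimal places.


d = sqrt((9-14)^2 + (-12--10)^2 + (-14--18)^2) = 6.7082

6.7082


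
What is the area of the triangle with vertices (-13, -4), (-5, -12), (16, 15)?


Area = |x1(y2-y3) + x2(y3-y1) + x3(y1-y2)| / 2
= |-13*(-12-15) + -5*(15--4) + 16*(-4--12)| / 2
= 192

192


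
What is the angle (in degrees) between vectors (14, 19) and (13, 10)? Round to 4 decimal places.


dot = 14*13 + 19*10 = 372
|u| = 23.6008, |v| = 16.4012
cos(angle) = 0.961
angle = 16.0471 degrees

16.0471 degrees


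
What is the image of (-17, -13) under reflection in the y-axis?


Reflection across y-axis: (x, y) -> (-x, y)
(-17, -13) -> (17, -13)

(17, -13)


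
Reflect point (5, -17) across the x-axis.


Reflection across x-axis: (x, y) -> (x, -y)
(5, -17) -> (5, 17)

(5, 17)


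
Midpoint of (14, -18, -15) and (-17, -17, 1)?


Midpoint = ((14+-17)/2, (-18+-17)/2, (-15+1)/2) = (-1.5, -17.5, -7)

(-1.5, -17.5, -7)


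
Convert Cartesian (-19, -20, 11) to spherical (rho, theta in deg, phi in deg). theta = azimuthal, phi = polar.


rho = sqrt((-19)^2 + (-20)^2 + 11^2) = 29.6985
theta = atan2(-20, -19) = 226.4688 deg
phi = acos(11/29.6985) = 68.2604 deg

rho = 29.6985, theta = 226.4688 deg, phi = 68.2604 deg


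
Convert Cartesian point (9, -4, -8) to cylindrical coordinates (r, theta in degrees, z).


r = sqrt(9^2 + (-4)^2) = 9.8489
theta = atan2(-4, 9) = 336.0375 deg
z = -8

r = 9.8489, theta = 336.0375 deg, z = -8


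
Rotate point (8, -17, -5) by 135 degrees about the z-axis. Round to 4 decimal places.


x' = 8*cos(135) - -17*sin(135) = 6.364
y' = 8*sin(135) + -17*cos(135) = 17.6777
z' = -5

(6.364, 17.6777, -5)


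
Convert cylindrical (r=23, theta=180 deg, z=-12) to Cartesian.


x = 23 * cos(180) = -23
y = 23 * sin(180) = 0
z = -12

(-23, 0, -12)


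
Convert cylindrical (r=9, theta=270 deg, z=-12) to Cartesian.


x = 9 * cos(270) = 0
y = 9 * sin(270) = -9
z = -12

(0, -9, -12)


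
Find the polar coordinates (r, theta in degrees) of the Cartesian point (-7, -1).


r = sqrt((-7)^2 + (-1)^2) = 7.0711
theta = atan2(-1, -7) = 188.1301 degrees

r = 7.0711, theta = 188.1301 degrees


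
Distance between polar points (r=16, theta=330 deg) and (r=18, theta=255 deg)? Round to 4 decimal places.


d = sqrt(r1^2 + r2^2 - 2*r1*r2*cos(t2-t1))
d = sqrt(16^2 + 18^2 - 2*16*18*cos(255-330)) = 20.7586

20.7586


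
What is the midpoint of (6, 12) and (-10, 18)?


Midpoint = ((6+-10)/2, (12+18)/2) = (-2, 15)

(-2, 15)


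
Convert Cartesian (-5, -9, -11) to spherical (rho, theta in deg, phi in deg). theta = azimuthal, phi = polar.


rho = sqrt((-5)^2 + (-9)^2 + (-11)^2) = 15.0665
theta = atan2(-9, -5) = 240.9454 deg
phi = acos(-11/15.0665) = 136.8944 deg

rho = 15.0665, theta = 240.9454 deg, phi = 136.8944 deg


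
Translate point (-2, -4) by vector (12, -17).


Translation: (x+dx, y+dy) = (-2+12, -4+-17) = (10, -21)

(10, -21)


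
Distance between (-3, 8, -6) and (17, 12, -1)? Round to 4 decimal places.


d = sqrt((17--3)^2 + (12-8)^2 + (-1--6)^2) = 21

21


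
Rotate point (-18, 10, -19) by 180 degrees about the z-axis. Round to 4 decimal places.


x' = -18*cos(180) - 10*sin(180) = 18
y' = -18*sin(180) + 10*cos(180) = -10
z' = -19

(18, -10, -19)


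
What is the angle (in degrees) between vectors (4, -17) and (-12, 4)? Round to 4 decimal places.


dot = 4*-12 + -17*4 = -116
|u| = 17.4642, |v| = 12.6491
cos(angle) = -0.5251
angle = 121.6755 degrees

121.6755 degrees


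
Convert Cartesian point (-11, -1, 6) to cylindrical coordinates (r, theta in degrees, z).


r = sqrt((-11)^2 + (-1)^2) = 11.0454
theta = atan2(-1, -11) = 185.1944 deg
z = 6

r = 11.0454, theta = 185.1944 deg, z = 6


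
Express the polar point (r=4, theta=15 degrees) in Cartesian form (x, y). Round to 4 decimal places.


x = 4 * cos(15) = 3.8637
y = 4 * sin(15) = 1.0353

(3.8637, 1.0353)


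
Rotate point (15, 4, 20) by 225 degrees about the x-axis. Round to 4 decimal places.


x' = 15
y' = 4*cos(225) - 20*sin(225) = 11.3137
z' = 4*sin(225) + 20*cos(225) = -16.9706

(15, 11.3137, -16.9706)


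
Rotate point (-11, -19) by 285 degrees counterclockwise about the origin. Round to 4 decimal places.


x' = -11*cos(285) - -19*sin(285) = -21.1996
y' = -11*sin(285) + -19*cos(285) = 5.7076

(-21.1996, 5.7076)


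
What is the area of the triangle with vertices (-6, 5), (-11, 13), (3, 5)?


Area = |x1(y2-y3) + x2(y3-y1) + x3(y1-y2)| / 2
= |-6*(13-5) + -11*(5-5) + 3*(5-13)| / 2
= 36

36


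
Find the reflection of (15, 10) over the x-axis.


Reflection across x-axis: (x, y) -> (x, -y)
(15, 10) -> (15, -10)

(15, -10)


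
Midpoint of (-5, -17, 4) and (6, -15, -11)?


Midpoint = ((-5+6)/2, (-17+-15)/2, (4+-11)/2) = (0.5, -16, -3.5)

(0.5, -16, -3.5)


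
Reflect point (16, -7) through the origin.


Reflection through origin: (x, y) -> (-x, -y)
(16, -7) -> (-16, 7)

(-16, 7)


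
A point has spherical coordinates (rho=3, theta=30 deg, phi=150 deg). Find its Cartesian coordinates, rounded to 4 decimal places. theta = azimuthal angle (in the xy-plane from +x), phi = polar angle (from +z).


x = 3 * sin(150) * cos(30) = 1.299
y = 3 * sin(150) * sin(30) = 0.75
z = 3 * cos(150) = -2.5981

(1.299, 0.75, -2.5981)


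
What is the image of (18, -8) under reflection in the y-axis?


Reflection across y-axis: (x, y) -> (-x, y)
(18, -8) -> (-18, -8)

(-18, -8)


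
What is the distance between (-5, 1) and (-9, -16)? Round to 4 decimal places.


d = sqrt((-9--5)^2 + (-16-1)^2) = 17.4642

17.4642


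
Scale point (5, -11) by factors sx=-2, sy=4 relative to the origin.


Scaling: (x*sx, y*sy) = (5*-2, -11*4) = (-10, -44)

(-10, -44)


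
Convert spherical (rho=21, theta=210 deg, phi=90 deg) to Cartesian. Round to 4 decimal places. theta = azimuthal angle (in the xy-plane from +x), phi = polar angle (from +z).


x = 21 * sin(90) * cos(210) = -18.1865
y = 21 * sin(90) * sin(210) = -10.5
z = 21 * cos(90) = 0

(-18.1865, -10.5, 0)


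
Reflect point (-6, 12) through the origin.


Reflection through origin: (x, y) -> (-x, -y)
(-6, 12) -> (6, -12)

(6, -12)


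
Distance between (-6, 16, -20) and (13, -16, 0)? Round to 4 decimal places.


d = sqrt((13--6)^2 + (-16-16)^2 + (0--20)^2) = 42.2493

42.2493


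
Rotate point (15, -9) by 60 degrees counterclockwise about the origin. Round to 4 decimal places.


x' = 15*cos(60) - -9*sin(60) = 15.2942
y' = 15*sin(60) + -9*cos(60) = 8.4904

(15.2942, 8.4904)


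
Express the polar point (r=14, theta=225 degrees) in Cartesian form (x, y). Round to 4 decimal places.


x = 14 * cos(225) = -9.8995
y = 14 * sin(225) = -9.8995

(-9.8995, -9.8995)


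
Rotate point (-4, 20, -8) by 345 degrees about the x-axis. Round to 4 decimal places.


x' = -4
y' = 20*cos(345) - -8*sin(345) = 17.248
z' = 20*sin(345) + -8*cos(345) = -12.9038

(-4, 17.248, -12.9038)


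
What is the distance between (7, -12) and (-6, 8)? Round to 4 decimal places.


d = sqrt((-6-7)^2 + (8--12)^2) = 23.8537

23.8537


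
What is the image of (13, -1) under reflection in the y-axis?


Reflection across y-axis: (x, y) -> (-x, y)
(13, -1) -> (-13, -1)

(-13, -1)


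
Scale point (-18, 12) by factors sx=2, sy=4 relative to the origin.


Scaling: (x*sx, y*sy) = (-18*2, 12*4) = (-36, 48)

(-36, 48)


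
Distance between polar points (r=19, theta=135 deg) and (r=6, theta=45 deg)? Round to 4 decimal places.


d = sqrt(r1^2 + r2^2 - 2*r1*r2*cos(t2-t1))
d = sqrt(19^2 + 6^2 - 2*19*6*cos(45-135)) = 19.9249

19.9249


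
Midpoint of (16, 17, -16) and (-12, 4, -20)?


Midpoint = ((16+-12)/2, (17+4)/2, (-16+-20)/2) = (2, 10.5, -18)

(2, 10.5, -18)


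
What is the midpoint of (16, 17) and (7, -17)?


Midpoint = ((16+7)/2, (17+-17)/2) = (11.5, 0)

(11.5, 0)


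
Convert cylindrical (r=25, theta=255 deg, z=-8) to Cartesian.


x = 25 * cos(255) = -6.4705
y = 25 * sin(255) = -24.1481
z = -8

(-6.4705, -24.1481, -8)


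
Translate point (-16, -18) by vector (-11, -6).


Translation: (x+dx, y+dy) = (-16+-11, -18+-6) = (-27, -24)

(-27, -24)


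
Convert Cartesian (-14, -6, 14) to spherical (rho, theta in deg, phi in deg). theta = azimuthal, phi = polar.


rho = sqrt((-14)^2 + (-6)^2 + 14^2) = 20.6882
theta = atan2(-6, -14) = 203.1986 deg
phi = acos(14/20.6882) = 47.4125 deg

rho = 20.6882, theta = 203.1986 deg, phi = 47.4125 deg


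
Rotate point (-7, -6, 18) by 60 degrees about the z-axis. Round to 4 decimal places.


x' = -7*cos(60) - -6*sin(60) = 1.6962
y' = -7*sin(60) + -6*cos(60) = -9.0622
z' = 18

(1.6962, -9.0622, 18)


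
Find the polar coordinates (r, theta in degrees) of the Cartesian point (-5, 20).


r = sqrt((-5)^2 + 20^2) = 20.6155
theta = atan2(20, -5) = 104.0362 degrees

r = 20.6155, theta = 104.0362 degrees


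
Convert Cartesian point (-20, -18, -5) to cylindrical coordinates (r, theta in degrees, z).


r = sqrt((-20)^2 + (-18)^2) = 26.9072
theta = atan2(-18, -20) = 221.9872 deg
z = -5

r = 26.9072, theta = 221.9872 deg, z = -5


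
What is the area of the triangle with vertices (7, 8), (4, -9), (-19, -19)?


Area = |x1(y2-y3) + x2(y3-y1) + x3(y1-y2)| / 2
= |7*(-9--19) + 4*(-19-8) + -19*(8--9)| / 2
= 180.5

180.5


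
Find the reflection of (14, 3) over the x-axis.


Reflection across x-axis: (x, y) -> (x, -y)
(14, 3) -> (14, -3)

(14, -3)


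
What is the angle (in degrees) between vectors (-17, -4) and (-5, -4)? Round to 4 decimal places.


dot = -17*-5 + -4*-4 = 101
|u| = 17.4642, |v| = 6.4031
cos(angle) = 0.9032
angle = 25.4193 degrees

25.4193 degrees


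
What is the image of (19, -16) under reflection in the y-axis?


Reflection across y-axis: (x, y) -> (-x, y)
(19, -16) -> (-19, -16)

(-19, -16)


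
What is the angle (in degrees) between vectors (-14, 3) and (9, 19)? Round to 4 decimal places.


dot = -14*9 + 3*19 = -69
|u| = 14.3178, |v| = 21.0238
cos(angle) = -0.2292
angle = 103.2514 degrees

103.2514 degrees


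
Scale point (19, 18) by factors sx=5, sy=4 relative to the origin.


Scaling: (x*sx, y*sy) = (19*5, 18*4) = (95, 72)

(95, 72)


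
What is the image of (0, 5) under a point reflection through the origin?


Reflection through origin: (x, y) -> (-x, -y)
(0, 5) -> (0, -5)

(0, -5)


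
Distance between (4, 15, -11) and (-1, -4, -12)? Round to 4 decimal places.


d = sqrt((-1-4)^2 + (-4-15)^2 + (-12--11)^2) = 19.6723

19.6723


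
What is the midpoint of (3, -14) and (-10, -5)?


Midpoint = ((3+-10)/2, (-14+-5)/2) = (-3.5, -9.5)

(-3.5, -9.5)


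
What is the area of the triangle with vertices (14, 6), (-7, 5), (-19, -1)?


Area = |x1(y2-y3) + x2(y3-y1) + x3(y1-y2)| / 2
= |14*(5--1) + -7*(-1-6) + -19*(6-5)| / 2
= 57

57


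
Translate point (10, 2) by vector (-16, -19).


Translation: (x+dx, y+dy) = (10+-16, 2+-19) = (-6, -17)

(-6, -17)


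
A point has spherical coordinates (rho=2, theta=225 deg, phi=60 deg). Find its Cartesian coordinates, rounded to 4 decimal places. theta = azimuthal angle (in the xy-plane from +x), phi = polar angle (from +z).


x = 2 * sin(60) * cos(225) = -1.2247
y = 2 * sin(60) * sin(225) = -1.2247
z = 2 * cos(60) = 1

(-1.2247, -1.2247, 1)


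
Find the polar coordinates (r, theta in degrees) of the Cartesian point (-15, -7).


r = sqrt((-15)^2 + (-7)^2) = 16.5529
theta = atan2(-7, -15) = 205.0169 degrees

r = 16.5529, theta = 205.0169 degrees


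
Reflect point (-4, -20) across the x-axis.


Reflection across x-axis: (x, y) -> (x, -y)
(-4, -20) -> (-4, 20)

(-4, 20)


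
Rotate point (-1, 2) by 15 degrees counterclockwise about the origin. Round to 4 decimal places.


x' = -1*cos(15) - 2*sin(15) = -1.4836
y' = -1*sin(15) + 2*cos(15) = 1.673

(-1.4836, 1.673)


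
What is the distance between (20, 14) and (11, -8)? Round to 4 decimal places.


d = sqrt((11-20)^2 + (-8-14)^2) = 23.7697

23.7697


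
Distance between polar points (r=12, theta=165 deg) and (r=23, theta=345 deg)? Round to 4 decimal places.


d = sqrt(r1^2 + r2^2 - 2*r1*r2*cos(t2-t1))
d = sqrt(12^2 + 23^2 - 2*12*23*cos(345-165)) = 35

35


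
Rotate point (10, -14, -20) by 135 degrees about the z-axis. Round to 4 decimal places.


x' = 10*cos(135) - -14*sin(135) = 2.8284
y' = 10*sin(135) + -14*cos(135) = 16.9706
z' = -20

(2.8284, 16.9706, -20)


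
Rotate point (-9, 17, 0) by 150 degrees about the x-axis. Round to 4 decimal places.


x' = -9
y' = 17*cos(150) - 0*sin(150) = -14.7224
z' = 17*sin(150) + 0*cos(150) = 8.5

(-9, -14.7224, 8.5)


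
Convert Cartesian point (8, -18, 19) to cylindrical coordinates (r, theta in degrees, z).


r = sqrt(8^2 + (-18)^2) = 19.6977
theta = atan2(-18, 8) = 293.9625 deg
z = 19

r = 19.6977, theta = 293.9625 deg, z = 19


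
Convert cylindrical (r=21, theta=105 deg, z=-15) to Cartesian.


x = 21 * cos(105) = -5.4352
y = 21 * sin(105) = 20.2844
z = -15

(-5.4352, 20.2844, -15)


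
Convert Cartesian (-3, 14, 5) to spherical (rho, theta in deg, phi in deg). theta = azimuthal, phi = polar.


rho = sqrt((-3)^2 + 14^2 + 5^2) = 15.1658
theta = atan2(14, -3) = 102.0948 deg
phi = acos(5/15.1658) = 70.75 deg

rho = 15.1658, theta = 102.0948 deg, phi = 70.75 deg


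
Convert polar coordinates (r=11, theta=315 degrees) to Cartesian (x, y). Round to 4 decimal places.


x = 11 * cos(315) = 7.7782
y = 11 * sin(315) = -7.7782

(7.7782, -7.7782)


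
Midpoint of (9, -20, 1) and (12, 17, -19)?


Midpoint = ((9+12)/2, (-20+17)/2, (1+-19)/2) = (10.5, -1.5, -9)

(10.5, -1.5, -9)


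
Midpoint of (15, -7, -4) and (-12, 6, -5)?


Midpoint = ((15+-12)/2, (-7+6)/2, (-4+-5)/2) = (1.5, -0.5, -4.5)

(1.5, -0.5, -4.5)


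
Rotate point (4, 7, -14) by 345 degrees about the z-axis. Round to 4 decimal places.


x' = 4*cos(345) - 7*sin(345) = 5.6754
y' = 4*sin(345) + 7*cos(345) = 5.7262
z' = -14

(5.6754, 5.7262, -14)


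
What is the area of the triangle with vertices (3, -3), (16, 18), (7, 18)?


Area = |x1(y2-y3) + x2(y3-y1) + x3(y1-y2)| / 2
= |3*(18-18) + 16*(18--3) + 7*(-3-18)| / 2
= 94.5

94.5


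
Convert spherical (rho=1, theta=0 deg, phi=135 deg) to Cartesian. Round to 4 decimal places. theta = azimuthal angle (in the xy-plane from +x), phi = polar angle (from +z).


x = 1 * sin(135) * cos(0) = 0.7071
y = 1 * sin(135) * sin(0) = 0
z = 1 * cos(135) = -0.7071

(0.7071, 0, -0.7071)


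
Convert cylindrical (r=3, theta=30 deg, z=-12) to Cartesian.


x = 3 * cos(30) = 2.5981
y = 3 * sin(30) = 1.5
z = -12

(2.5981, 1.5, -12)


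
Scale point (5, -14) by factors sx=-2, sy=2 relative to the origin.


Scaling: (x*sx, y*sy) = (5*-2, -14*2) = (-10, -28)

(-10, -28)


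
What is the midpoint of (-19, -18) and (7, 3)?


Midpoint = ((-19+7)/2, (-18+3)/2) = (-6, -7.5)

(-6, -7.5)


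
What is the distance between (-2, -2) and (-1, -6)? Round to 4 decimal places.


d = sqrt((-1--2)^2 + (-6--2)^2) = 4.1231

4.1231


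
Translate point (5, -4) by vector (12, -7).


Translation: (x+dx, y+dy) = (5+12, -4+-7) = (17, -11)

(17, -11)


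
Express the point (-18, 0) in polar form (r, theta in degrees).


r = sqrt((-18)^2 + 0^2) = 18
theta = atan2(0, -18) = 180 degrees

r = 18, theta = 180 degrees


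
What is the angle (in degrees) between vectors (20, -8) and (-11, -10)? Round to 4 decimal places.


dot = 20*-11 + -8*-10 = -140
|u| = 21.5407, |v| = 14.8661
cos(angle) = -0.4372
angle = 115.9249 degrees

115.9249 degrees


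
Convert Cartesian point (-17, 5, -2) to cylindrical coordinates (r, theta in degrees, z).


r = sqrt((-17)^2 + 5^2) = 17.72
theta = atan2(5, -17) = 163.6105 deg
z = -2

r = 17.72, theta = 163.6105 deg, z = -2


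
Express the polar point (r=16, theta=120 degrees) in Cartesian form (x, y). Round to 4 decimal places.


x = 16 * cos(120) = -8
y = 16 * sin(120) = 13.8564

(-8, 13.8564)


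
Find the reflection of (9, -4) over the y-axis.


Reflection across y-axis: (x, y) -> (-x, y)
(9, -4) -> (-9, -4)

(-9, -4)


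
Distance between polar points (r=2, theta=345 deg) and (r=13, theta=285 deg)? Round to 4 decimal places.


d = sqrt(r1^2 + r2^2 - 2*r1*r2*cos(t2-t1))
d = sqrt(2^2 + 13^2 - 2*2*13*cos(285-345)) = 12.1244

12.1244
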